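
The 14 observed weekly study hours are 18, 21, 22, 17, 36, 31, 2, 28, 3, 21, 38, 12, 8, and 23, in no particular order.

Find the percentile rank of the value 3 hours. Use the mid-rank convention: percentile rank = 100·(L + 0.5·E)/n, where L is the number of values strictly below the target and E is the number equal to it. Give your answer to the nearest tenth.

10.7

Sorted: 2, 3, 8, 12, 17, 18, 21, 21, 22, 23, 28, 31, 36, 38.
Count below 3: L = 1; count equal: E = 1; n = 14.
Percentile rank = 100·(1 + 0.5·1)/14 = 100·1.5/14 = 10.71.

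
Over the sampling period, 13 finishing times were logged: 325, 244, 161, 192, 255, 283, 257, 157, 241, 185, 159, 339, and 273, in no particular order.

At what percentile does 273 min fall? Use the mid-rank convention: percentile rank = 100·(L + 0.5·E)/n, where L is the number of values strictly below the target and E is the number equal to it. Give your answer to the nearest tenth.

Sorted: 157, 159, 161, 185, 192, 241, 244, 255, 257, 273, 283, 325, 339.
Count below 273: L = 9; count equal: E = 1; n = 13.
Percentile rank = 100·(9 + 0.5·1)/13 = 100·9.5/13 = 73.08.

73.1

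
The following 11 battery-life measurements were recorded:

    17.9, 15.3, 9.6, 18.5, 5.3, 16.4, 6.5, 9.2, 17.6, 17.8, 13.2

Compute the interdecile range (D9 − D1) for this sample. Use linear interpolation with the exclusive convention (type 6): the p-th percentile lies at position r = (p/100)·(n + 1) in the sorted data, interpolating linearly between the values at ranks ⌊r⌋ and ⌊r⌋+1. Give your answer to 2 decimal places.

Sorted: 5.3, 6.5, 9.2, 9.6, 13.2, 15.3, 16.4, 17.6, 17.8, 17.9, 18.5.
n = 11.
P10: r = 1.2; ranks 1–2 are 5.3, 6.5; interpolating gives 5.54.
P90: r = 10.8; ranks 10–11 are 17.9, 18.5; interpolating gives 18.38.
Difference: 18.38 − 5.54 = 12.84.

12.84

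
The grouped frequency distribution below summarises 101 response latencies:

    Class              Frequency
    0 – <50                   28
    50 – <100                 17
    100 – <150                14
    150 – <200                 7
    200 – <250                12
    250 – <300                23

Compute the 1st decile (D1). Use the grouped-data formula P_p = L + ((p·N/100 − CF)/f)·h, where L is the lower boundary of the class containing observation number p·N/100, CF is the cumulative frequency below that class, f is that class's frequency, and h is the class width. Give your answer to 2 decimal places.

18.04

N = 101; target position k = 10/100 · 101 = 10.1.
Cumulative frequencies: 28, 45, 59, 66, 78, 101.
Observation 10.1 falls in the class 0 – <50.
L = 0, CF = 0, f = 28, h = 50.
P10 = 0 + ((10.1 − 0)/28)·50 = 0 + 18.0357 = 18.0357.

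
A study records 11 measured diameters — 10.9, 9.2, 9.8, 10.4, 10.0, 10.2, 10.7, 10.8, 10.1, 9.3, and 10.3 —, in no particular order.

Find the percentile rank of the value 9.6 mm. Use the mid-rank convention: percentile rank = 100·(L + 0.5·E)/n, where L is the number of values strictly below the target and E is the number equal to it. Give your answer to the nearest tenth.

Sorted: 9.2, 9.3, 9.8, 10.0, 10.1, 10.2, 10.3, 10.4, 10.7, 10.8, 10.9.
Count below 9.6: L = 2; count equal: E = 0; n = 11.
Percentile rank = 100·(2 + 0.5·0)/11 = 100·2/11 = 18.18.

18.2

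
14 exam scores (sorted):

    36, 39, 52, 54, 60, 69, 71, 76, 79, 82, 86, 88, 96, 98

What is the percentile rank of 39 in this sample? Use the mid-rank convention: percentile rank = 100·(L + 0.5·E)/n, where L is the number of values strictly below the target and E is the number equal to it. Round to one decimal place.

10.7

Count below 39: L = 1; count equal: E = 1; n = 14.
Percentile rank = 100·(1 + 0.5·1)/14 = 100·1.5/14 = 10.71.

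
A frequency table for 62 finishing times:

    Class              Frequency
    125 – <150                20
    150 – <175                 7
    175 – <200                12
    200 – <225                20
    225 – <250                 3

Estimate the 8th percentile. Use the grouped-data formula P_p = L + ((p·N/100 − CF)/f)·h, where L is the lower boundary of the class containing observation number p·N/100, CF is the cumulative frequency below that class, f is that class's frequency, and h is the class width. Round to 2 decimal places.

N = 62; target position k = 8/100 · 62 = 4.96.
Cumulative frequencies: 20, 27, 39, 59, 62.
Observation 4.96 falls in the class 125 – <150.
L = 125, CF = 0, f = 20, h = 25.
P8 = 125 + ((4.96 − 0)/20)·25 = 125 + 6.2 = 131.2.

131.20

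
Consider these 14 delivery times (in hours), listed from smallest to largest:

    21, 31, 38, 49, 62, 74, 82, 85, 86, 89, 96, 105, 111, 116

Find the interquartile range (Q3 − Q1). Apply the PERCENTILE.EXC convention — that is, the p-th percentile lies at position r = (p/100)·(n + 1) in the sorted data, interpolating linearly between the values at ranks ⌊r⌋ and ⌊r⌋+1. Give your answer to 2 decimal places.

52.00

n = 14.
P25: r = 3.75; ranks 3–4 are 38, 49; interpolating gives 46.25.
P75: r = 11.25; ranks 11–12 are 96, 105; interpolating gives 98.25.
Difference: 98.25 − 46.25 = 52.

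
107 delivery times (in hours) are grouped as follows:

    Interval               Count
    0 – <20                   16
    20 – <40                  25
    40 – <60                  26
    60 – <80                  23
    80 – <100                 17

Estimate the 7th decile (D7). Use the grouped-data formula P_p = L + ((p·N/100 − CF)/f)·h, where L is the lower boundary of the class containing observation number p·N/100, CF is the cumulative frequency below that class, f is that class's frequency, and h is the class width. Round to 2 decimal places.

66.87

N = 107; target position k = 70/100 · 107 = 74.9.
Cumulative frequencies: 16, 41, 67, 90, 107.
Observation 74.9 falls in the class 60 – <80.
L = 60, CF = 67, f = 23, h = 20.
P70 = 60 + ((74.9 − 67)/23)·20 = 60 + 6.86957 = 66.8696.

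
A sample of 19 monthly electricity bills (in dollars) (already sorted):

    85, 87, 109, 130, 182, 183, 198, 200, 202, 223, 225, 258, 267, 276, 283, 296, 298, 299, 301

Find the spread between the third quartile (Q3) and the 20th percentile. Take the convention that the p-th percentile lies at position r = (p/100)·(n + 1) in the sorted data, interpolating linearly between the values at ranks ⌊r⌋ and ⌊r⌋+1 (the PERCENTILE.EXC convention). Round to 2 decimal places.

n = 19.
P20: r = 4 (integer) → 130.
P75: r = 15 (integer) → 283.
Difference: 283 − 130 = 153.

153.00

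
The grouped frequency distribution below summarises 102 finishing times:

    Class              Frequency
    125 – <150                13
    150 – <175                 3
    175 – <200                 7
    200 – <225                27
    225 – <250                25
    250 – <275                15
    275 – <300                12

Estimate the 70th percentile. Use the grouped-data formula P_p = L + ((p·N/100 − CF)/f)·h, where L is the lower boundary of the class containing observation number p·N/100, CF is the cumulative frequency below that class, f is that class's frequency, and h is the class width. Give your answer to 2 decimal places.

246.40

N = 102; target position k = 70/100 · 102 = 71.4.
Cumulative frequencies: 13, 16, 23, 50, 75, 90, 102.
Observation 71.4 falls in the class 225 – <250.
L = 225, CF = 50, f = 25, h = 25.
P70 = 225 + ((71.4 − 50)/25)·25 = 225 + 21.4 = 246.4.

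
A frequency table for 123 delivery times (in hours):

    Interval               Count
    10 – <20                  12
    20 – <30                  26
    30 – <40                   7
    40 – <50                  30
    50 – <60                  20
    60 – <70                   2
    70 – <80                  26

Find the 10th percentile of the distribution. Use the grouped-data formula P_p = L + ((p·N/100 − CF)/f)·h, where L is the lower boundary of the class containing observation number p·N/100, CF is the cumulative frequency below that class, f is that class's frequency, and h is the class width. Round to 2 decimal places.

20.12

N = 123; target position k = 10/100 · 123 = 12.3.
Cumulative frequencies: 12, 38, 45, 75, 95, 97, 123.
Observation 12.3 falls in the class 20 – <30.
L = 20, CF = 12, f = 26, h = 10.
P10 = 20 + ((12.3 − 12)/26)·10 = 20 + 0.115385 = 20.1154.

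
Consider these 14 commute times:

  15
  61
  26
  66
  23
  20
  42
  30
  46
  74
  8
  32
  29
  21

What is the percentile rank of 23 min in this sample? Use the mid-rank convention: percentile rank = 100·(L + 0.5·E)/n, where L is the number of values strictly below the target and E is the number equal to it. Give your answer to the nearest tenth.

Sorted: 8, 15, 20, 21, 23, 26, 29, 30, 32, 42, 46, 61, 66, 74.
Count below 23: L = 4; count equal: E = 1; n = 14.
Percentile rank = 100·(4 + 0.5·1)/14 = 100·4.5/14 = 32.14.

32.1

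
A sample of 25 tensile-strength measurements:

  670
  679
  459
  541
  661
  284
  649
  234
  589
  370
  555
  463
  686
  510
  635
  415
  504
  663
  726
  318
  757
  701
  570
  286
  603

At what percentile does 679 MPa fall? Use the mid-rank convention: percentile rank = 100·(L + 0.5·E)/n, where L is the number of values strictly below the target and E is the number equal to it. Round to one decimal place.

Sorted: 234, 284, 286, 318, 370, 415, 459, 463, 504, 510, 541, 555, 570, 589, 603, 635, 649, 661, 663, 670, 679, 686, 701, 726, 757.
Count below 679: L = 20; count equal: E = 1; n = 25.
Percentile rank = 100·(20 + 0.5·1)/25 = 100·20.5/25 = 82.

82.0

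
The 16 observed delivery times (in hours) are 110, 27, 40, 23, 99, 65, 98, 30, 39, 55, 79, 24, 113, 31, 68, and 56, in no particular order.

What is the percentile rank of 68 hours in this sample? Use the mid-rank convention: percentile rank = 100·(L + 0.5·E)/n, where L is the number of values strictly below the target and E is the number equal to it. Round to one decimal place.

65.6

Sorted: 23, 24, 27, 30, 31, 39, 40, 55, 56, 65, 68, 79, 98, 99, 110, 113.
Count below 68: L = 10; count equal: E = 1; n = 16.
Percentile rank = 100·(10 + 0.5·1)/16 = 100·10.5/16 = 65.62.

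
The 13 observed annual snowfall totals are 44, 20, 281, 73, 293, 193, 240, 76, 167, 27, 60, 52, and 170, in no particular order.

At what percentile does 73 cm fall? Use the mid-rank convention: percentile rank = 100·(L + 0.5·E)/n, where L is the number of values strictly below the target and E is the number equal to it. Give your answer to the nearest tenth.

42.3

Sorted: 20, 27, 44, 52, 60, 73, 76, 167, 170, 193, 240, 281, 293.
Count below 73: L = 5; count equal: E = 1; n = 13.
Percentile rank = 100·(5 + 0.5·1)/13 = 100·5.5/13 = 42.31.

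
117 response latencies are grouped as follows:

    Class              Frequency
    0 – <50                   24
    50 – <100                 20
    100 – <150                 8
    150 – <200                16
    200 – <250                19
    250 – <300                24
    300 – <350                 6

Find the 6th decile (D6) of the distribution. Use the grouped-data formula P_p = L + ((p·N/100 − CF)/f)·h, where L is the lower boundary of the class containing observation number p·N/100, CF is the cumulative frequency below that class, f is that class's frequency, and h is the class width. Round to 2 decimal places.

205.79

N = 117; target position k = 60/100 · 117 = 70.2.
Cumulative frequencies: 24, 44, 52, 68, 87, 111, 117.
Observation 70.2 falls in the class 200 – <250.
L = 200, CF = 68, f = 19, h = 50.
P60 = 200 + ((70.2 − 68)/19)·50 = 200 + 5.78947 = 205.789.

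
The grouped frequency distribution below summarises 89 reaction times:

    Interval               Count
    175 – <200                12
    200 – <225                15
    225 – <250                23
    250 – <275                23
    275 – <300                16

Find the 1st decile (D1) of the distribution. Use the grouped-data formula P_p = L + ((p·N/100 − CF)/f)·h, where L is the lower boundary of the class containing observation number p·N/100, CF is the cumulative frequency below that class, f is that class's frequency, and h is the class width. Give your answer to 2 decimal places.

N = 89; target position k = 10/100 · 89 = 8.9.
Cumulative frequencies: 12, 27, 50, 73, 89.
Observation 8.9 falls in the class 175 – <200.
L = 175, CF = 0, f = 12, h = 25.
P10 = 175 + ((8.9 − 0)/12)·25 = 175 + 18.5417 = 193.542.

193.54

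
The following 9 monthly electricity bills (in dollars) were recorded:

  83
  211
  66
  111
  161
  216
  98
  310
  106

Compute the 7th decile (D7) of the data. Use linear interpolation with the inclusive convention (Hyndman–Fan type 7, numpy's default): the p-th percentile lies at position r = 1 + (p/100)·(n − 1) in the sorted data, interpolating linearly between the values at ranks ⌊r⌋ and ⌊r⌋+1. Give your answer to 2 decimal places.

Sorted: 66, 83, 98, 106, 111, 161, 211, 216, 310.
n = 9.
r = 1 + (70/100)·(9 − 1) = 1 + 5.6 = 6.6.
Rank 6 is 161 and rank 7 is 211.
Interpolate: 161 + 0.6·(211 − 161) = 161 + 0.6·50 = 191.

191.00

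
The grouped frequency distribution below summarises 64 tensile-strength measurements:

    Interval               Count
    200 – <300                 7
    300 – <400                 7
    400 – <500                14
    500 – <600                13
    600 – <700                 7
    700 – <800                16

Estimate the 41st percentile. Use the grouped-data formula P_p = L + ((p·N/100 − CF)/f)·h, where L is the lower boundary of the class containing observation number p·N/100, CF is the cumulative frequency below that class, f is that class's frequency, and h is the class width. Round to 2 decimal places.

487.43

N = 64; target position k = 41/100 · 64 = 26.24.
Cumulative frequencies: 7, 14, 28, 41, 48, 64.
Observation 26.24 falls in the class 400 – <500.
L = 400, CF = 14, f = 14, h = 100.
P41 = 400 + ((26.24 − 14)/14)·100 = 400 + 87.4286 = 487.429.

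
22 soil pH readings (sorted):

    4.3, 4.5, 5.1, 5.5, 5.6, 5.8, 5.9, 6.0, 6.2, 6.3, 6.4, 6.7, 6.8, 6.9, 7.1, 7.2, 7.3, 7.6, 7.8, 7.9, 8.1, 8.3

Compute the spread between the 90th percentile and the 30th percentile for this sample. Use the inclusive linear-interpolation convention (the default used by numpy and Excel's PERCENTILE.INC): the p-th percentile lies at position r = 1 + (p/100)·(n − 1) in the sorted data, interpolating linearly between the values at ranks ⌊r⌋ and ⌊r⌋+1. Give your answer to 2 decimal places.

1.96

n = 22.
P30: r = 7.3; ranks 7–8 are 5.9, 6.0; interpolating gives 5.93.
P90: r = 19.9; ranks 19–20 are 7.8, 7.9; interpolating gives 7.89.
Difference: 7.89 − 5.93 = 1.96.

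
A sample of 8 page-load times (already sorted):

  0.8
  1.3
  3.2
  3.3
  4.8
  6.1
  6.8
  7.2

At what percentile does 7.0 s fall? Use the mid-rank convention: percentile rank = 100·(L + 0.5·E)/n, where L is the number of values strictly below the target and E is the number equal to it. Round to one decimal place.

87.5

Count below 7.0: L = 7; count equal: E = 0; n = 8.
Percentile rank = 100·(7 + 0.5·0)/8 = 100·7/8 = 87.5.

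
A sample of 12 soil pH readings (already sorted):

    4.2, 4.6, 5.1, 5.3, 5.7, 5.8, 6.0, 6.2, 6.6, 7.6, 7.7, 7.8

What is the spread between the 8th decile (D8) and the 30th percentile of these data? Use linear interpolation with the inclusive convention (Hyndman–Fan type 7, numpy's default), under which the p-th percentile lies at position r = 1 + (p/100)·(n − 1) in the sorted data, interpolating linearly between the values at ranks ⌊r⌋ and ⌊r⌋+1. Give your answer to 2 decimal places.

n = 12.
P30: r = 4.3; ranks 4–5 are 5.3, 5.7; interpolating gives 5.42.
P80: r = 9.8; ranks 9–10 are 6.6, 7.6; interpolating gives 7.4.
Difference: 7.4 − 5.42 = 1.98.

1.98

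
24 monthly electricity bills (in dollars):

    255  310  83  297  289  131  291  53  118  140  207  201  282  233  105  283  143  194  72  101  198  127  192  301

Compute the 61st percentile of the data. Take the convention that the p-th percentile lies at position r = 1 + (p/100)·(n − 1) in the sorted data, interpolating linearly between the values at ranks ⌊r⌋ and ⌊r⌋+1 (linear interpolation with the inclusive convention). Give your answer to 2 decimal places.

Sorted: 53, 72, 83, 101, 105, 118, 127, 131, 140, 143, 192, 194, 198, 201, 207, 233, 255, 282, 283, 289, 291, 297, 301, 310.
n = 24.
r = 1 + (61/100)·(24 − 1) = 1 + 14.03 = 15.03.
Rank 15 is 207 and rank 16 is 233.
Interpolate: 207 + 0.03·(233 − 207) = 207 + 0.03·26 = 207.78.

207.78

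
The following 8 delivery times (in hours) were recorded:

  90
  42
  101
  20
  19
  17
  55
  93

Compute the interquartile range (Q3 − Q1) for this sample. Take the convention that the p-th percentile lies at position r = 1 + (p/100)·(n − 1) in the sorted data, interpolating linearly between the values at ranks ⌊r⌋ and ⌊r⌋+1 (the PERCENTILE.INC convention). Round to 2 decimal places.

71.00

Sorted: 17, 19, 20, 42, 55, 90, 93, 101.
n = 8.
P25: r = 2.75; ranks 2–3 are 19, 20; interpolating gives 19.75.
P75: r = 6.25; ranks 6–7 are 90, 93; interpolating gives 90.75.
Difference: 90.75 − 19.75 = 71.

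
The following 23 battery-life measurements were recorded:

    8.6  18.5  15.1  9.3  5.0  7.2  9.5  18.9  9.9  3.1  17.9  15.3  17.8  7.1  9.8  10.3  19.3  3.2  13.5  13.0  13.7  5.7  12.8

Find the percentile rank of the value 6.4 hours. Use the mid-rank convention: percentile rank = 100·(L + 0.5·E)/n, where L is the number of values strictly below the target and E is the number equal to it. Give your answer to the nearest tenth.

Sorted: 3.1, 3.2, 5.0, 5.7, 7.1, 7.2, 8.6, 9.3, 9.5, 9.8, 9.9, 10.3, 12.8, 13.0, 13.5, 13.7, 15.1, 15.3, 17.8, 17.9, 18.5, 18.9, 19.3.
Count below 6.4: L = 4; count equal: E = 0; n = 23.
Percentile rank = 100·(4 + 0.5·0)/23 = 100·4/23 = 17.39.

17.4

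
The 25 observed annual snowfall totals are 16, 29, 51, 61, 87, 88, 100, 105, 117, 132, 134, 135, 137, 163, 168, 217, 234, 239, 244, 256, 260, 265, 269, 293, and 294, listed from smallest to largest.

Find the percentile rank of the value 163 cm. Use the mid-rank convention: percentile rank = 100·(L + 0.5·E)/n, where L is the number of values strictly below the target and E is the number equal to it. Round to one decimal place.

Count below 163: L = 13; count equal: E = 1; n = 25.
Percentile rank = 100·(13 + 0.5·1)/25 = 100·13.5/25 = 54.

54.0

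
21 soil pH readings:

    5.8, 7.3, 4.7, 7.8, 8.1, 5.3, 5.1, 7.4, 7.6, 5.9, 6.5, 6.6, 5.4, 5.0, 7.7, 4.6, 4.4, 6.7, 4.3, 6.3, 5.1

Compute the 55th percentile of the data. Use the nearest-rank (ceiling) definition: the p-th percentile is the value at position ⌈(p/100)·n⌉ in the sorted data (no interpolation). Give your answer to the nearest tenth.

Sorted: 4.3, 4.4, 4.6, 4.7, 5.0, 5.1, 5.1, 5.3, 5.4, 5.8, 5.9, 6.3, 6.5, 6.6, 6.7, 7.3, 7.4, 7.6, 7.7, 7.8, 8.1.
n = 21.
Position = ⌈55/100 · 21⌉ = ⌈11.55⌉ = 12.
The value at rank 12 is 6.3.

6.3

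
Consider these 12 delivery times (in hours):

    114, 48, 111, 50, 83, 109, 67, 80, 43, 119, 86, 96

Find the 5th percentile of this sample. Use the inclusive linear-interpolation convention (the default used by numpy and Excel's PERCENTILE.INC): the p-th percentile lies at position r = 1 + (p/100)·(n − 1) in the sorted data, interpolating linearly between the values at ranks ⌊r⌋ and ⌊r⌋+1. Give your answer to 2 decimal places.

Sorted: 43, 48, 50, 67, 80, 83, 86, 96, 109, 111, 114, 119.
n = 12.
r = 1 + (5/100)·(12 − 1) = 1 + 0.55 = 1.55.
Rank 1 is 43 and rank 2 is 48.
Interpolate: 43 + 0.55·(48 − 43) = 43 + 0.55·5 = 45.75.

45.75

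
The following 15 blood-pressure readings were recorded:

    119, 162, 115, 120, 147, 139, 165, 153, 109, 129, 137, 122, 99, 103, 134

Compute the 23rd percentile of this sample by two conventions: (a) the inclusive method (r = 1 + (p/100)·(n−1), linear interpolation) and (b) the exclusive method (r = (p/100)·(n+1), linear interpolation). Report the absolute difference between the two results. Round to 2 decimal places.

Sorted: 99, 103, 109, 115, 119, 120, 122, 129, 134, 137, 139, 147, 153, 162, 165.
n = 15.
(a) r = 4.22; between ranks 4 (115) and 5 (119): 115.88.
(b) r = 3.68; between ranks 3 (109) and 4 (115): 113.08.
|115.88 − 113.08| = 2.8.

2.80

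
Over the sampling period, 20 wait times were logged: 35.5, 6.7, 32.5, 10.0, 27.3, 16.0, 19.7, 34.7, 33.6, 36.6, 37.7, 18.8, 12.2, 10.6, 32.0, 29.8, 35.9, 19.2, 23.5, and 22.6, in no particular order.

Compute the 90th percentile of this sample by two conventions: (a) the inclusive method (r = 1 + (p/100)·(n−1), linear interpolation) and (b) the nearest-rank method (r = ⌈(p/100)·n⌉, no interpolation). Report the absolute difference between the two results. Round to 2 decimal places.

Sorted: 6.7, 10.0, 10.6, 12.2, 16.0, 18.8, 19.2, 19.7, 22.6, 23.5, 27.3, 29.8, 32.0, 32.5, 33.6, 34.7, 35.5, 35.9, 36.6, 37.7.
n = 20.
(a) r = 18.1; between ranks 18 (35.9) and 19 (36.6): 35.97.
(b) the nearest-rank method: rank 18 → 35.9.
|35.97 − 35.9| = 0.07.

0.07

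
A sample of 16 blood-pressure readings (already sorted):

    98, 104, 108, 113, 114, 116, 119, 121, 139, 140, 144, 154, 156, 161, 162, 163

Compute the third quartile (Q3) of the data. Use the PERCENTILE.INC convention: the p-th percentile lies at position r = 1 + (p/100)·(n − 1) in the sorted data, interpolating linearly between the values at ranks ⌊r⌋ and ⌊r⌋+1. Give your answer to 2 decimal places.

n = 16.
r = 1 + (75/100)·(16 − 1) = 1 + 11.25 = 12.25.
Rank 12 is 154 and rank 13 is 156.
Interpolate: 154 + 0.25·(156 − 154) = 154 + 0.25·2 = 154.5.

154.50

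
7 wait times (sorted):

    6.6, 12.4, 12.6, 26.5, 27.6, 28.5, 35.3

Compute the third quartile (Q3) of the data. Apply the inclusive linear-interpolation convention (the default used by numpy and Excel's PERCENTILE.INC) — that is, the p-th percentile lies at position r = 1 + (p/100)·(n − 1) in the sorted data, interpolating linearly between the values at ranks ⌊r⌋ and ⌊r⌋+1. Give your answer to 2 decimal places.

n = 7.
r = 1 + (75/100)·(7 − 1) = 1 + 4.5 = 5.5.
Rank 5 is 27.6 and rank 6 is 28.5.
Interpolate: 27.6 + 0.5·(28.5 − 27.6) = 27.6 + 0.5·0.9 = 28.05.

28.05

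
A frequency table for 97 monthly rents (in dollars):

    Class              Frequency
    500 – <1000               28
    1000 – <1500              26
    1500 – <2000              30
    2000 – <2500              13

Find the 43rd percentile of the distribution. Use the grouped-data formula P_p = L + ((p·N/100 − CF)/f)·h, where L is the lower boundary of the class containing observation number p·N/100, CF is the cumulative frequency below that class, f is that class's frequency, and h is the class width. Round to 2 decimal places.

1263.65

N = 97; target position k = 43/100 · 97 = 41.71.
Cumulative frequencies: 28, 54, 84, 97.
Observation 41.71 falls in the class 1000 – <1500.
L = 1000, CF = 28, f = 26, h = 500.
P43 = 1000 + ((41.71 − 28)/26)·500 = 1000 + 263.654 = 1263.65.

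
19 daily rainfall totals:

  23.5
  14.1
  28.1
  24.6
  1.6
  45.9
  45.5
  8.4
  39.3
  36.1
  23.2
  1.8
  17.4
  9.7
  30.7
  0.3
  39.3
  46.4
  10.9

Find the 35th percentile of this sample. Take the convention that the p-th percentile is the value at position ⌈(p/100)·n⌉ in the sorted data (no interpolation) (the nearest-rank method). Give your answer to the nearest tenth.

14.1

Sorted: 0.3, 1.6, 1.8, 8.4, 9.7, 10.9, 14.1, 17.4, 23.2, 23.5, 24.6, 28.1, 30.7, 36.1, 39.3, 39.3, 45.5, 45.9, 46.4.
n = 19.
Position = ⌈35/100 · 19⌉ = ⌈6.65⌉ = 7.
The value at rank 7 is 14.1.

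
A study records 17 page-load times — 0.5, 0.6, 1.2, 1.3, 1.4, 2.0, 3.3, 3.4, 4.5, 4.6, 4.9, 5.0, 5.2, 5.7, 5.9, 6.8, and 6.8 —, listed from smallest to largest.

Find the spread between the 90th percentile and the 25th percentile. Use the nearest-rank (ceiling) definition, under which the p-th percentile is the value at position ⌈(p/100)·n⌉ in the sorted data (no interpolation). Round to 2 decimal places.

5.40

n = 17.
P25: rank ⌈25/100·17⌉ = 5 → 1.4.
P90: rank ⌈90/100·17⌉ = 16 → 6.8.
Difference: 6.8 − 1.4 = 5.4.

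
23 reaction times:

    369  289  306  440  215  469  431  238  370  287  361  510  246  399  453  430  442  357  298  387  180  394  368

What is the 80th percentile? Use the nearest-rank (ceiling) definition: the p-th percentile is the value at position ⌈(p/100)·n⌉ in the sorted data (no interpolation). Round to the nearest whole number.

440

Sorted: 180, 215, 238, 246, 287, 289, 298, 306, 357, 361, 368, 369, 370, 387, 394, 399, 430, 431, 440, 442, 453, 469, 510.
n = 23.
Position = ⌈80/100 · 23⌉ = ⌈18.4⌉ = 19.
The value at rank 19 is 440.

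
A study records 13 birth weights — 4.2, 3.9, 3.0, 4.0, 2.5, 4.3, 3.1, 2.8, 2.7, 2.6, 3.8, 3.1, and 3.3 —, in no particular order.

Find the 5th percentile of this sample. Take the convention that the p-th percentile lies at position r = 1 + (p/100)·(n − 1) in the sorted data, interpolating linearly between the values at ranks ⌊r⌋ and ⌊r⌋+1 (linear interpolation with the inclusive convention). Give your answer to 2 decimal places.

2.56

Sorted: 2.5, 2.6, 2.7, 2.8, 3.0, 3.1, 3.1, 3.3, 3.8, 3.9, 4.0, 4.2, 4.3.
n = 13.
r = 1 + (5/100)·(13 − 1) = 1 + 0.6 = 1.6.
Rank 1 is 2.5 and rank 2 is 2.6.
Interpolate: 2.5 + 0.6·(2.6 − 2.5) = 2.5 + 0.6·0.1 = 2.56.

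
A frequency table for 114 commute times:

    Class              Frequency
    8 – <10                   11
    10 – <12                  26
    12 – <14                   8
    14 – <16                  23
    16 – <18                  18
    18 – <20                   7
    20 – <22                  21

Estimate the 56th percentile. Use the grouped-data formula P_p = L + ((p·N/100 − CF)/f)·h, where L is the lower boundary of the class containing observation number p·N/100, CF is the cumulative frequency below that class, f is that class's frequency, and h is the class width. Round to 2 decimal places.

N = 114; target position k = 56/100 · 114 = 63.84.
Cumulative frequencies: 11, 37, 45, 68, 86, 93, 114.
Observation 63.84 falls in the class 14 – <16.
L = 14, CF = 45, f = 23, h = 2.
P56 = 14 + ((63.84 − 45)/23)·2 = 14 + 1.63826 = 15.6383.

15.64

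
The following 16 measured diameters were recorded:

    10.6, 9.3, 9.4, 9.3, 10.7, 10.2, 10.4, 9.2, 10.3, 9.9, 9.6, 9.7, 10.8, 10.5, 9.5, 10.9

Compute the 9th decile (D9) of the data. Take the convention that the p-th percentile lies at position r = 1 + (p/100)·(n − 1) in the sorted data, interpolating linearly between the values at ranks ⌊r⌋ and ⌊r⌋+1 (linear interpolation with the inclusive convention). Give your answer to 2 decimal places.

10.75

Sorted: 9.2, 9.3, 9.3, 9.4, 9.5, 9.6, 9.7, 9.9, 10.2, 10.3, 10.4, 10.5, 10.6, 10.7, 10.8, 10.9.
n = 16.
r = 1 + (90/100)·(16 − 1) = 1 + 13.5 = 14.5.
Rank 14 is 10.7 and rank 15 is 10.8.
Interpolate: 10.7 + 0.5·(10.8 − 10.7) = 10.7 + 0.5·0.1 = 10.75.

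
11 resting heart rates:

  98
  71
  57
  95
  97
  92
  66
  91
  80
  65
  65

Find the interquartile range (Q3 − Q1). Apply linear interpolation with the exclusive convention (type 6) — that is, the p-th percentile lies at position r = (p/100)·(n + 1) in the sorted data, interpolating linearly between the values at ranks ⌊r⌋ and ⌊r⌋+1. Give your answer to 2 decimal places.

30.00

Sorted: 57, 65, 65, 66, 71, 80, 91, 92, 95, 97, 98.
n = 11.
P25: r = 3 (integer) → 65.
P75: r = 9 (integer) → 95.
Difference: 95 − 65 = 30.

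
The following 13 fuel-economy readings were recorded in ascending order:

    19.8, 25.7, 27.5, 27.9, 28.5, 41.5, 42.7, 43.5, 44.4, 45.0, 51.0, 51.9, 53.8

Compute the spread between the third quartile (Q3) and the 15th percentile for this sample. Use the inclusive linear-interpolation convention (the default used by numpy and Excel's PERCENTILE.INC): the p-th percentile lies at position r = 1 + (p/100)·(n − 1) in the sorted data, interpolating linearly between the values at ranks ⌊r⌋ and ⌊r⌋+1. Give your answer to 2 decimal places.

n = 13.
P15: r = 2.8; ranks 2–3 are 25.7, 27.5; interpolating gives 27.14.
P75: r = 10 (integer) → 45.
Difference: 45 − 27.14 = 17.86.

17.86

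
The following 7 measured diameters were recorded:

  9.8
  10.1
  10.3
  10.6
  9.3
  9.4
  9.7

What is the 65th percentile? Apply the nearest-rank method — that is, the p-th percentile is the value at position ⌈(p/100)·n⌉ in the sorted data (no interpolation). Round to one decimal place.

10.1

Sorted: 9.3, 9.4, 9.7, 9.8, 10.1, 10.3, 10.6.
n = 7.
Position = ⌈65/100 · 7⌉ = ⌈4.55⌉ = 5.
The value at rank 5 is 10.1.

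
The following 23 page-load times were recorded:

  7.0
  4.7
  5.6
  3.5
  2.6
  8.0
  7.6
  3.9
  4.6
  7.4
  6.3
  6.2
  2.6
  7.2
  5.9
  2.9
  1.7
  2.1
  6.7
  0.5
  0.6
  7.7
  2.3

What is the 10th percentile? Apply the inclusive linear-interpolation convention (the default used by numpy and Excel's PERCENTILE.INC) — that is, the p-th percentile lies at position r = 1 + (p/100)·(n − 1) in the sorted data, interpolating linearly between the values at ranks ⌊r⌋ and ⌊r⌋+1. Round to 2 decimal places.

Sorted: 0.5, 0.6, 1.7, 2.1, 2.3, 2.6, 2.6, 2.9, 3.5, 3.9, 4.6, 4.7, 5.6, 5.9, 6.2, 6.3, 6.7, 7.0, 7.2, 7.4, 7.6, 7.7, 8.0.
n = 23.
r = 1 + (10/100)·(23 − 1) = 1 + 2.2 = 3.2.
Rank 3 is 1.7 and rank 4 is 2.1.
Interpolate: 1.7 + 0.2·(2.1 − 1.7) = 1.7 + 0.2·0.4 = 1.78.

1.78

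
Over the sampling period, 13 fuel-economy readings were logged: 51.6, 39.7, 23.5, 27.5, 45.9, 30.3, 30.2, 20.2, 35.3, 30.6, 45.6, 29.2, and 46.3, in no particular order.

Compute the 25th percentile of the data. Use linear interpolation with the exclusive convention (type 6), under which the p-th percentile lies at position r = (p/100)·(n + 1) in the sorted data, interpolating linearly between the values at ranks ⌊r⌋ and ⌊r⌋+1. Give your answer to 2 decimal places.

Sorted: 20.2, 23.5, 27.5, 29.2, 30.2, 30.3, 30.6, 35.3, 39.7, 45.6, 45.9, 46.3, 51.6.
n = 13.
r = (25/100)·(13 + 1) = 3.5.
Rank 3 is 27.5 and rank 4 is 29.2.
Interpolate: 27.5 + 0.5·(29.2 − 27.5) = 27.5 + 0.5·1.7 = 28.35.

28.35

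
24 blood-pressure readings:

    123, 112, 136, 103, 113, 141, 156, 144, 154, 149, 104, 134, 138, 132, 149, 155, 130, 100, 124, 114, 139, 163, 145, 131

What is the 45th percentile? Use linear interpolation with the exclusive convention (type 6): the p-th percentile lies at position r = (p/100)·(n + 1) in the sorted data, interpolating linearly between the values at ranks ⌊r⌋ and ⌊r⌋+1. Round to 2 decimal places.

Sorted: 100, 103, 104, 112, 113, 114, 123, 124, 130, 131, 132, 134, 136, 138, 139, 141, 144, 145, 149, 149, 154, 155, 156, 163.
n = 24.
r = (45/100)·(24 + 1) = 11.25.
Rank 11 is 132 and rank 12 is 134.
Interpolate: 132 + 0.25·(134 − 132) = 132 + 0.25·2 = 132.5.

132.50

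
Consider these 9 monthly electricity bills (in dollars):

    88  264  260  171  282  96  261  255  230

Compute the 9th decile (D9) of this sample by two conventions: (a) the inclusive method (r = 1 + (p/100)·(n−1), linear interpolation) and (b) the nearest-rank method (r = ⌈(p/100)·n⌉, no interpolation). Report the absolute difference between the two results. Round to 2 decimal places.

Sorted: 88, 96, 171, 230, 255, 260, 261, 264, 282.
n = 9.
(a) r = 8.2; between ranks 8 (264) and 9 (282): 267.6.
(b) the nearest-rank method: rank 9 → 282.
|267.6 − 282| = 14.4.

14.40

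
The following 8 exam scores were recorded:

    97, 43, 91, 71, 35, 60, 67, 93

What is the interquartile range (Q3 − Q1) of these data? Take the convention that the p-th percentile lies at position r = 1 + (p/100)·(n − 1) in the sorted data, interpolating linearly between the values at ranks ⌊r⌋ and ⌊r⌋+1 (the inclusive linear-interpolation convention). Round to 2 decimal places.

Sorted: 35, 43, 60, 67, 71, 91, 93, 97.
n = 8.
P25: r = 2.75; ranks 2–3 are 43, 60; interpolating gives 55.75.
P75: r = 6.25; ranks 6–7 are 91, 93; interpolating gives 91.5.
Difference: 91.5 − 55.75 = 35.75.

35.75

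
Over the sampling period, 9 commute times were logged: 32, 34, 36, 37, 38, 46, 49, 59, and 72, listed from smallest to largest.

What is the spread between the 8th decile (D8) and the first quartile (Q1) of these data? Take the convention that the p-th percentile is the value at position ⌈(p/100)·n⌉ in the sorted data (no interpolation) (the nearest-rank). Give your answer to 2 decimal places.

23.00

n = 9.
P25: rank ⌈25/100·9⌉ = 3 → 36.
P80: rank ⌈80/100·9⌉ = 8 → 59.
Difference: 59 − 36 = 23.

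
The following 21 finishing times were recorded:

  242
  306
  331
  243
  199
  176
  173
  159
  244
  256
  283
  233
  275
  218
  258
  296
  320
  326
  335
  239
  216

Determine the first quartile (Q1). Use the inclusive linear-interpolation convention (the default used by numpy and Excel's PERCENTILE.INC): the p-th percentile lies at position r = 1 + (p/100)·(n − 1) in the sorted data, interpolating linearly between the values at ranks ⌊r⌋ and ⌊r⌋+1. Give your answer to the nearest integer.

Sorted: 159, 173, 176, 199, 216, 218, 233, 239, 242, 243, 244, 256, 258, 275, 283, 296, 306, 320, 326, 331, 335.
n = 21.
r = 1 + (25/100)·(21 − 1) = 1 + 5 = 6.
r is an integer, so P25 is the value at rank 6: 218.

218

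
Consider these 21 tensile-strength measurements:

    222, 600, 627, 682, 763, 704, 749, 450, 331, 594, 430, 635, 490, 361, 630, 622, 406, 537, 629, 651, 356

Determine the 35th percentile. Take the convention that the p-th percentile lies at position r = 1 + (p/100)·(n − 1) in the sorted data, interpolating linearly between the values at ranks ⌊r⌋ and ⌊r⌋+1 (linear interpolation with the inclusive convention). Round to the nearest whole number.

490

Sorted: 222, 331, 356, 361, 406, 430, 450, 490, 537, 594, 600, 622, 627, 629, 630, 635, 651, 682, 704, 749, 763.
n = 21.
r = 1 + (35/100)·(21 − 1) = 1 + 7 = 8.
r is an integer, so P35 is the value at rank 8: 490.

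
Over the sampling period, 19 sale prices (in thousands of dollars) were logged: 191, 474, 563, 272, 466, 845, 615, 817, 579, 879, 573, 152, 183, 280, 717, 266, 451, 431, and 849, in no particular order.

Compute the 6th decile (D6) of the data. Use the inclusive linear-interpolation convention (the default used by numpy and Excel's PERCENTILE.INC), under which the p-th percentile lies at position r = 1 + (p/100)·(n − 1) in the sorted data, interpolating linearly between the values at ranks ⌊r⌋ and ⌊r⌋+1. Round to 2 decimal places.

571.00

Sorted: 152, 183, 191, 266, 272, 280, 431, 451, 466, 474, 563, 573, 579, 615, 717, 817, 845, 849, 879.
n = 19.
r = 1 + (60/100)·(19 − 1) = 1 + 10.8 = 11.8.
Rank 11 is 563 and rank 12 is 573.
Interpolate: 563 + 0.8·(573 − 563) = 563 + 0.8·10 = 571.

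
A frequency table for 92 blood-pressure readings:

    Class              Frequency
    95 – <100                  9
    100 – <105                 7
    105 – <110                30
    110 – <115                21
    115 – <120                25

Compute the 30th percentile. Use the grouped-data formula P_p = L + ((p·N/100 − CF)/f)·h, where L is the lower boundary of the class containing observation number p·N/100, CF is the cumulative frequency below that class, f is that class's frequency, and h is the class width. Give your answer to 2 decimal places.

106.93

N = 92; target position k = 30/100 · 92 = 27.6.
Cumulative frequencies: 9, 16, 46, 67, 92.
Observation 27.6 falls in the class 105 – <110.
L = 105, CF = 16, f = 30, h = 5.
P30 = 105 + ((27.6 − 16)/30)·5 = 105 + 1.93333 = 106.933.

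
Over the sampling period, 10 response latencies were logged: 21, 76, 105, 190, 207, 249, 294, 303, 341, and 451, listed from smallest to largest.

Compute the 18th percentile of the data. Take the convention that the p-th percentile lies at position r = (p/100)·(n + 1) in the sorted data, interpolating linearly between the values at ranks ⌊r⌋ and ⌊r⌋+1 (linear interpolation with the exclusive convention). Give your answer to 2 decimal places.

74.90

n = 10.
r = (18/100)·(10 + 1) = 1.98.
Rank 1 is 21 and rank 2 is 76.
Interpolate: 21 + 0.98·(76 − 21) = 21 + 0.98·55 = 74.9.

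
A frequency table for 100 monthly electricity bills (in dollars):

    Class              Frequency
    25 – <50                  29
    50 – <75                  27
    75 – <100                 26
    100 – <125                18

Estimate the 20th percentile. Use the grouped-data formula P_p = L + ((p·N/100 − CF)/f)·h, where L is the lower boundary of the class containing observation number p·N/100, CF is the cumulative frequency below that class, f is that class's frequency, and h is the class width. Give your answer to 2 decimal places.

N = 100; target position k = 20/100 · 100 = 20.
Cumulative frequencies: 29, 56, 82, 100.
Observation 20 falls in the class 25 – <50.
L = 25, CF = 0, f = 29, h = 25.
P20 = 25 + ((20 − 0)/29)·25 = 25 + 17.2414 = 42.2414.

42.24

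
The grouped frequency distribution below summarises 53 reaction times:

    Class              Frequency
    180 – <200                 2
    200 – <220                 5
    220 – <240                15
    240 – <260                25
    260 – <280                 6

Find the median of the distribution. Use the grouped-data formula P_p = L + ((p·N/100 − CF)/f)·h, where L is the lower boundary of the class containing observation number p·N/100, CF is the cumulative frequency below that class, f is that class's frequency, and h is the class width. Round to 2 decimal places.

N = 53; target position k = 50/100 · 53 = 26.5.
Cumulative frequencies: 2, 7, 22, 47, 53.
Observation 26.5 falls in the class 240 – <260.
L = 240, CF = 22, f = 25, h = 20.
P50 = 240 + ((26.5 − 22)/25)·20 = 240 + 3.6 = 243.6.

243.60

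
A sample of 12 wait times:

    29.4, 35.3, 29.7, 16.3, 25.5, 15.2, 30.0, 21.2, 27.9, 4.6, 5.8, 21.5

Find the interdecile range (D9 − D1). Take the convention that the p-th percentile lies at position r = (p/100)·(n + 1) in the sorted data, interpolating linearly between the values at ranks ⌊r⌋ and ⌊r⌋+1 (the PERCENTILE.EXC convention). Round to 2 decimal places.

28.75

Sorted: 4.6, 5.8, 15.2, 16.3, 21.2, 21.5, 25.5, 27.9, 29.4, 29.7, 30.0, 35.3.
n = 12.
P10: r = 1.3; ranks 1–2 are 4.6, 5.8; interpolating gives 4.96.
P90: r = 11.7; ranks 11–12 are 30.0, 35.3; interpolating gives 33.71.
Difference: 33.71 − 4.96 = 28.75.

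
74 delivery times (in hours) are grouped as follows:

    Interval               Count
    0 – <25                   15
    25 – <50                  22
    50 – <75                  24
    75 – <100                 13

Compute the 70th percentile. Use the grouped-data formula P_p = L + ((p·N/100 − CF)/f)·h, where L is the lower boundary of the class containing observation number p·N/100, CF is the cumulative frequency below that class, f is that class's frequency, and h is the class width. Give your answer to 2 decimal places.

N = 74; target position k = 70/100 · 74 = 51.8.
Cumulative frequencies: 15, 37, 61, 74.
Observation 51.8 falls in the class 50 – <75.
L = 50, CF = 37, f = 24, h = 25.
P70 = 50 + ((51.8 − 37)/24)·25 = 50 + 15.4167 = 65.4167.

65.42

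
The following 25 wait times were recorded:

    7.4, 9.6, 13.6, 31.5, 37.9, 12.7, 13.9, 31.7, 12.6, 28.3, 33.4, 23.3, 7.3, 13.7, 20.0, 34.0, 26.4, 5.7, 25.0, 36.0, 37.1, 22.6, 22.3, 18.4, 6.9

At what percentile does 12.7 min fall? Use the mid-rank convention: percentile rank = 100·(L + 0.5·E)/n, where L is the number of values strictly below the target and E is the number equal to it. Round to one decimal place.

Sorted: 5.7, 6.9, 7.3, 7.4, 9.6, 12.6, 12.7, 13.6, 13.7, 13.9, 18.4, 20.0, 22.3, 22.6, 23.3, 25.0, 26.4, 28.3, 31.5, 31.7, 33.4, 34.0, 36.0, 37.1, 37.9.
Count below 12.7: L = 6; count equal: E = 1; n = 25.
Percentile rank = 100·(6 + 0.5·1)/25 = 100·6.5/25 = 26.

26.0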